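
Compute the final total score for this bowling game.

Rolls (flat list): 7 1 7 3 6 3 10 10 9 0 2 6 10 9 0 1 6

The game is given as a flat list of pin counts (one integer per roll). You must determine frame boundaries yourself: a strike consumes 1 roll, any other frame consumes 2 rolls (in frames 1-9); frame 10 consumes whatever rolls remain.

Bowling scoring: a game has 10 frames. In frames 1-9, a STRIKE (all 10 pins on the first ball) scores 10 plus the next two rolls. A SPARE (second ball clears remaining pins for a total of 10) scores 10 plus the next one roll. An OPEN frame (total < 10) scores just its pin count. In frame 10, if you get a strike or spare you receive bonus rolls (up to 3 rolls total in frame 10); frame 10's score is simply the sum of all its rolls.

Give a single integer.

Frame 1: OPEN (7+1=8). Cumulative: 8
Frame 2: SPARE (7+3=10). 10 + next roll (6) = 16. Cumulative: 24
Frame 3: OPEN (6+3=9). Cumulative: 33
Frame 4: STRIKE. 10 + next two rolls (10+9) = 29. Cumulative: 62
Frame 5: STRIKE. 10 + next two rolls (9+0) = 19. Cumulative: 81
Frame 6: OPEN (9+0=9). Cumulative: 90
Frame 7: OPEN (2+6=8). Cumulative: 98
Frame 8: STRIKE. 10 + next two rolls (9+0) = 19. Cumulative: 117
Frame 9: OPEN (9+0=9). Cumulative: 126
Frame 10: OPEN. Sum of all frame-10 rolls (1+6) = 7. Cumulative: 133

Answer: 133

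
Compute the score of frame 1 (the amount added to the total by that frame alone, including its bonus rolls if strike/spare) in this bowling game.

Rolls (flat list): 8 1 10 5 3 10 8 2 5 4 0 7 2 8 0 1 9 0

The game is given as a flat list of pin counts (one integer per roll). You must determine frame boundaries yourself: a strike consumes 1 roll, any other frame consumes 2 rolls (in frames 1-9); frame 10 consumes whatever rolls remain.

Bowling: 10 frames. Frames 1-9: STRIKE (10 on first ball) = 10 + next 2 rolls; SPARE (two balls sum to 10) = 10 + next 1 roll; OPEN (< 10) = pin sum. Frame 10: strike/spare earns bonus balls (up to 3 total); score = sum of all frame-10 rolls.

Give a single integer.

Answer: 9

Derivation:
Frame 1: OPEN (8+1=9). Cumulative: 9
Frame 2: STRIKE. 10 + next two rolls (5+3) = 18. Cumulative: 27
Frame 3: OPEN (5+3=8). Cumulative: 35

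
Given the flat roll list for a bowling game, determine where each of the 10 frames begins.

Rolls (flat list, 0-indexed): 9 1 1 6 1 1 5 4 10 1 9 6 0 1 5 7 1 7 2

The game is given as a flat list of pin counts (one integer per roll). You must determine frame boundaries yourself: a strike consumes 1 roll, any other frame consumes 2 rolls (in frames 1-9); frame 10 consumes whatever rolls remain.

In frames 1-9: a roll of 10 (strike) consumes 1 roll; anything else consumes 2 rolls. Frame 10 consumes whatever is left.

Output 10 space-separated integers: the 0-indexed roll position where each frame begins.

Answer: 0 2 4 6 8 9 11 13 15 17

Derivation:
Frame 1 starts at roll index 0: rolls=9,1 (sum=10), consumes 2 rolls
Frame 2 starts at roll index 2: rolls=1,6 (sum=7), consumes 2 rolls
Frame 3 starts at roll index 4: rolls=1,1 (sum=2), consumes 2 rolls
Frame 4 starts at roll index 6: rolls=5,4 (sum=9), consumes 2 rolls
Frame 5 starts at roll index 8: roll=10 (strike), consumes 1 roll
Frame 6 starts at roll index 9: rolls=1,9 (sum=10), consumes 2 rolls
Frame 7 starts at roll index 11: rolls=6,0 (sum=6), consumes 2 rolls
Frame 8 starts at roll index 13: rolls=1,5 (sum=6), consumes 2 rolls
Frame 9 starts at roll index 15: rolls=7,1 (sum=8), consumes 2 rolls
Frame 10 starts at roll index 17: 2 remaining rolls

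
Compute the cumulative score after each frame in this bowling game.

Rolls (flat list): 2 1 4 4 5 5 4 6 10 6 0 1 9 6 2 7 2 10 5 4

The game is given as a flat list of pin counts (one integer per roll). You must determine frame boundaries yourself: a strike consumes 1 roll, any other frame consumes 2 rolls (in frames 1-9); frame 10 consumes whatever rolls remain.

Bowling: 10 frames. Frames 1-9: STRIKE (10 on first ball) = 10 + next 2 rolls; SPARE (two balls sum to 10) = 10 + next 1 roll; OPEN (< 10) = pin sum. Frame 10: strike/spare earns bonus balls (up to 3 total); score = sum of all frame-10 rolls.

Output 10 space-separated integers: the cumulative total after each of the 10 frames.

Answer: 3 11 25 45 61 67 83 91 100 119

Derivation:
Frame 1: OPEN (2+1=3). Cumulative: 3
Frame 2: OPEN (4+4=8). Cumulative: 11
Frame 3: SPARE (5+5=10). 10 + next roll (4) = 14. Cumulative: 25
Frame 4: SPARE (4+6=10). 10 + next roll (10) = 20. Cumulative: 45
Frame 5: STRIKE. 10 + next two rolls (6+0) = 16. Cumulative: 61
Frame 6: OPEN (6+0=6). Cumulative: 67
Frame 7: SPARE (1+9=10). 10 + next roll (6) = 16. Cumulative: 83
Frame 8: OPEN (6+2=8). Cumulative: 91
Frame 9: OPEN (7+2=9). Cumulative: 100
Frame 10: STRIKE. Sum of all frame-10 rolls (10+5+4) = 19. Cumulative: 119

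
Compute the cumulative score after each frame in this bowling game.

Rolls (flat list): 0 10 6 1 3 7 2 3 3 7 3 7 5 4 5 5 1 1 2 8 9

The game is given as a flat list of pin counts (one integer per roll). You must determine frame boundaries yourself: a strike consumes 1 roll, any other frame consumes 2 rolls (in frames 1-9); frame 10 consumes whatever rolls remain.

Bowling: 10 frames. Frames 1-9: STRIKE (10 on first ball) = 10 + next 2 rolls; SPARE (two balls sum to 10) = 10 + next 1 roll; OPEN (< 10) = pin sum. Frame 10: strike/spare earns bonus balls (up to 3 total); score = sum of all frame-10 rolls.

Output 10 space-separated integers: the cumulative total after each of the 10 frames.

Answer: 16 23 35 40 53 68 77 88 90 109

Derivation:
Frame 1: SPARE (0+10=10). 10 + next roll (6) = 16. Cumulative: 16
Frame 2: OPEN (6+1=7). Cumulative: 23
Frame 3: SPARE (3+7=10). 10 + next roll (2) = 12. Cumulative: 35
Frame 4: OPEN (2+3=5). Cumulative: 40
Frame 5: SPARE (3+7=10). 10 + next roll (3) = 13. Cumulative: 53
Frame 6: SPARE (3+7=10). 10 + next roll (5) = 15. Cumulative: 68
Frame 7: OPEN (5+4=9). Cumulative: 77
Frame 8: SPARE (5+5=10). 10 + next roll (1) = 11. Cumulative: 88
Frame 9: OPEN (1+1=2). Cumulative: 90
Frame 10: SPARE. Sum of all frame-10 rolls (2+8+9) = 19. Cumulative: 109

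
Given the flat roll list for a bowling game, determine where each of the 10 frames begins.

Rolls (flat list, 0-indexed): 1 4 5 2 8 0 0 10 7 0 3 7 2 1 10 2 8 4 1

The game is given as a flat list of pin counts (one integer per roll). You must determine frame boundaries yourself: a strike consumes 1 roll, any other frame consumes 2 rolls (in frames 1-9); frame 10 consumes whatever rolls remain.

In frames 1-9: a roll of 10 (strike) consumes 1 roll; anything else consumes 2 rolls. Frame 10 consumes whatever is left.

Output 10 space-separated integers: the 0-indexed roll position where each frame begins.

Frame 1 starts at roll index 0: rolls=1,4 (sum=5), consumes 2 rolls
Frame 2 starts at roll index 2: rolls=5,2 (sum=7), consumes 2 rolls
Frame 3 starts at roll index 4: rolls=8,0 (sum=8), consumes 2 rolls
Frame 4 starts at roll index 6: rolls=0,10 (sum=10), consumes 2 rolls
Frame 5 starts at roll index 8: rolls=7,0 (sum=7), consumes 2 rolls
Frame 6 starts at roll index 10: rolls=3,7 (sum=10), consumes 2 rolls
Frame 7 starts at roll index 12: rolls=2,1 (sum=3), consumes 2 rolls
Frame 8 starts at roll index 14: roll=10 (strike), consumes 1 roll
Frame 9 starts at roll index 15: rolls=2,8 (sum=10), consumes 2 rolls
Frame 10 starts at roll index 17: 2 remaining rolls

Answer: 0 2 4 6 8 10 12 14 15 17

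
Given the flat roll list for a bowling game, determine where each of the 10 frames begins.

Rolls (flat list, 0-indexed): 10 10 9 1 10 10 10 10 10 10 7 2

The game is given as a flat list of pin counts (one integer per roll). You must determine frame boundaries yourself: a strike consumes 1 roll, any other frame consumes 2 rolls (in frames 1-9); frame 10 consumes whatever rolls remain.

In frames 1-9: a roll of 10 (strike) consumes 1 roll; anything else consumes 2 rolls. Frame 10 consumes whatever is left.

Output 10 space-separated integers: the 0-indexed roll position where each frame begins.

Frame 1 starts at roll index 0: roll=10 (strike), consumes 1 roll
Frame 2 starts at roll index 1: roll=10 (strike), consumes 1 roll
Frame 3 starts at roll index 2: rolls=9,1 (sum=10), consumes 2 rolls
Frame 4 starts at roll index 4: roll=10 (strike), consumes 1 roll
Frame 5 starts at roll index 5: roll=10 (strike), consumes 1 roll
Frame 6 starts at roll index 6: roll=10 (strike), consumes 1 roll
Frame 7 starts at roll index 7: roll=10 (strike), consumes 1 roll
Frame 8 starts at roll index 8: roll=10 (strike), consumes 1 roll
Frame 9 starts at roll index 9: roll=10 (strike), consumes 1 roll
Frame 10 starts at roll index 10: 2 remaining rolls

Answer: 0 1 2 4 5 6 7 8 9 10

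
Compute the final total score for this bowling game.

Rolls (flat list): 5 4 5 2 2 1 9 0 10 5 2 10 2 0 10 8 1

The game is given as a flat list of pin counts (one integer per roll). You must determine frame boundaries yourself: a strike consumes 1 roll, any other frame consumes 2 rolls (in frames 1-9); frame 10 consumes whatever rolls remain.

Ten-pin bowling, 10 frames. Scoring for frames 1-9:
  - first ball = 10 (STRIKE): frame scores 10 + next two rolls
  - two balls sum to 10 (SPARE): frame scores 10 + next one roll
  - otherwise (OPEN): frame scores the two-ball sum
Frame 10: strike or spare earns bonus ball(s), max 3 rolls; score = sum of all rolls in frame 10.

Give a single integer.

Answer: 94

Derivation:
Frame 1: OPEN (5+4=9). Cumulative: 9
Frame 2: OPEN (5+2=7). Cumulative: 16
Frame 3: OPEN (2+1=3). Cumulative: 19
Frame 4: OPEN (9+0=9). Cumulative: 28
Frame 5: STRIKE. 10 + next two rolls (5+2) = 17. Cumulative: 45
Frame 6: OPEN (5+2=7). Cumulative: 52
Frame 7: STRIKE. 10 + next two rolls (2+0) = 12. Cumulative: 64
Frame 8: OPEN (2+0=2). Cumulative: 66
Frame 9: STRIKE. 10 + next two rolls (8+1) = 19. Cumulative: 85
Frame 10: OPEN. Sum of all frame-10 rolls (8+1) = 9. Cumulative: 94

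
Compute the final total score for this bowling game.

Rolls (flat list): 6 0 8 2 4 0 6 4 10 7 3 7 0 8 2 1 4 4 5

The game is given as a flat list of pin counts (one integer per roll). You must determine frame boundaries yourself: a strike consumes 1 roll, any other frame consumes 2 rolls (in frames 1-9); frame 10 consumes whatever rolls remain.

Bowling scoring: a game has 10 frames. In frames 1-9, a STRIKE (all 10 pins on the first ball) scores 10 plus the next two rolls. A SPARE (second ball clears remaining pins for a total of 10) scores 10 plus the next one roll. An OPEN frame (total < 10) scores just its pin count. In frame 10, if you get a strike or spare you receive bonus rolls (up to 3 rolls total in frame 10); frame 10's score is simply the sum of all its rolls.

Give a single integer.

Answer: 113

Derivation:
Frame 1: OPEN (6+0=6). Cumulative: 6
Frame 2: SPARE (8+2=10). 10 + next roll (4) = 14. Cumulative: 20
Frame 3: OPEN (4+0=4). Cumulative: 24
Frame 4: SPARE (6+4=10). 10 + next roll (10) = 20. Cumulative: 44
Frame 5: STRIKE. 10 + next two rolls (7+3) = 20. Cumulative: 64
Frame 6: SPARE (7+3=10). 10 + next roll (7) = 17. Cumulative: 81
Frame 7: OPEN (7+0=7). Cumulative: 88
Frame 8: SPARE (8+2=10). 10 + next roll (1) = 11. Cumulative: 99
Frame 9: OPEN (1+4=5). Cumulative: 104
Frame 10: OPEN. Sum of all frame-10 rolls (4+5) = 9. Cumulative: 113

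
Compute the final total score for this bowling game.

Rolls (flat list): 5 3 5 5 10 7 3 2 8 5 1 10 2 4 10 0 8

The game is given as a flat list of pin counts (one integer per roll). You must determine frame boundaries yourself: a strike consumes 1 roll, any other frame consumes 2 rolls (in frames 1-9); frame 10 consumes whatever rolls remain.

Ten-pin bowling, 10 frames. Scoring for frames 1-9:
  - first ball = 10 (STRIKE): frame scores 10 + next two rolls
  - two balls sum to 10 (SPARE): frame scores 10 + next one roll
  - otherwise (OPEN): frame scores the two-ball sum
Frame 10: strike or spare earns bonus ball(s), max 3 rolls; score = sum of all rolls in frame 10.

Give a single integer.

Answer: 129

Derivation:
Frame 1: OPEN (5+3=8). Cumulative: 8
Frame 2: SPARE (5+5=10). 10 + next roll (10) = 20. Cumulative: 28
Frame 3: STRIKE. 10 + next two rolls (7+3) = 20. Cumulative: 48
Frame 4: SPARE (7+3=10). 10 + next roll (2) = 12. Cumulative: 60
Frame 5: SPARE (2+8=10). 10 + next roll (5) = 15. Cumulative: 75
Frame 6: OPEN (5+1=6). Cumulative: 81
Frame 7: STRIKE. 10 + next two rolls (2+4) = 16. Cumulative: 97
Frame 8: OPEN (2+4=6). Cumulative: 103
Frame 9: STRIKE. 10 + next two rolls (0+8) = 18. Cumulative: 121
Frame 10: OPEN. Sum of all frame-10 rolls (0+8) = 8. Cumulative: 129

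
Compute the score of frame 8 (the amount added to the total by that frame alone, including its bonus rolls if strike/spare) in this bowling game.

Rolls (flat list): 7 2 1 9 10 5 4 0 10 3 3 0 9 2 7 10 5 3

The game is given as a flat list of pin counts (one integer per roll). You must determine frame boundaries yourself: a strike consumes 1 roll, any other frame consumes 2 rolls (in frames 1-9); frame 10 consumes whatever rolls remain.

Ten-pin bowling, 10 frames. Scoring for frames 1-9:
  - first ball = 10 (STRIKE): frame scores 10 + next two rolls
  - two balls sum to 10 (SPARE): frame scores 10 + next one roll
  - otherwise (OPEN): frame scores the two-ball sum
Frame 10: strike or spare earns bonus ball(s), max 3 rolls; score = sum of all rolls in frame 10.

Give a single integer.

Answer: 9

Derivation:
Frame 1: OPEN (7+2=9). Cumulative: 9
Frame 2: SPARE (1+9=10). 10 + next roll (10) = 20. Cumulative: 29
Frame 3: STRIKE. 10 + next two rolls (5+4) = 19. Cumulative: 48
Frame 4: OPEN (5+4=9). Cumulative: 57
Frame 5: SPARE (0+10=10). 10 + next roll (3) = 13. Cumulative: 70
Frame 6: OPEN (3+3=6). Cumulative: 76
Frame 7: OPEN (0+9=9). Cumulative: 85
Frame 8: OPEN (2+7=9). Cumulative: 94
Frame 9: STRIKE. 10 + next two rolls (5+3) = 18. Cumulative: 112
Frame 10: OPEN. Sum of all frame-10 rolls (5+3) = 8. Cumulative: 120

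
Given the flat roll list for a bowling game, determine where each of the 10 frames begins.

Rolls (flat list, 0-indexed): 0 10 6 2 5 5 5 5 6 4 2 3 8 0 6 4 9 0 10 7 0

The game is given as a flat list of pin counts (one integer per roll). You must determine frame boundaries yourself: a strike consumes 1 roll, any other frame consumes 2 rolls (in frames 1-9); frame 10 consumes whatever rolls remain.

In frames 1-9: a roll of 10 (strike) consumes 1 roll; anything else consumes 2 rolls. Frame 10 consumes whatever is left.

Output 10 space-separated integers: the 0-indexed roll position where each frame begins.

Frame 1 starts at roll index 0: rolls=0,10 (sum=10), consumes 2 rolls
Frame 2 starts at roll index 2: rolls=6,2 (sum=8), consumes 2 rolls
Frame 3 starts at roll index 4: rolls=5,5 (sum=10), consumes 2 rolls
Frame 4 starts at roll index 6: rolls=5,5 (sum=10), consumes 2 rolls
Frame 5 starts at roll index 8: rolls=6,4 (sum=10), consumes 2 rolls
Frame 6 starts at roll index 10: rolls=2,3 (sum=5), consumes 2 rolls
Frame 7 starts at roll index 12: rolls=8,0 (sum=8), consumes 2 rolls
Frame 8 starts at roll index 14: rolls=6,4 (sum=10), consumes 2 rolls
Frame 9 starts at roll index 16: rolls=9,0 (sum=9), consumes 2 rolls
Frame 10 starts at roll index 18: 3 remaining rolls

Answer: 0 2 4 6 8 10 12 14 16 18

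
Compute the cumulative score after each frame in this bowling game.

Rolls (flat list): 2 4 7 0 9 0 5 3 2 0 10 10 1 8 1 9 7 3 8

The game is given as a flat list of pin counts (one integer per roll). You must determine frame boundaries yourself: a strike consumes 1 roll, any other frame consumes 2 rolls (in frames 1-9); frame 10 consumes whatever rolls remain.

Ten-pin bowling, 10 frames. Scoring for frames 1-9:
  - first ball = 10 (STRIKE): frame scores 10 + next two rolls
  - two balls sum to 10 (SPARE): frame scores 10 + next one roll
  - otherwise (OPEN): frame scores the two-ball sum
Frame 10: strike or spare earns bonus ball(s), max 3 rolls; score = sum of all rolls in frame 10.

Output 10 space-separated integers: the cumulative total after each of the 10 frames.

Frame 1: OPEN (2+4=6). Cumulative: 6
Frame 2: OPEN (7+0=7). Cumulative: 13
Frame 3: OPEN (9+0=9). Cumulative: 22
Frame 4: OPEN (5+3=8). Cumulative: 30
Frame 5: OPEN (2+0=2). Cumulative: 32
Frame 6: STRIKE. 10 + next two rolls (10+1) = 21. Cumulative: 53
Frame 7: STRIKE. 10 + next two rolls (1+8) = 19. Cumulative: 72
Frame 8: OPEN (1+8=9). Cumulative: 81
Frame 9: SPARE (1+9=10). 10 + next roll (7) = 17. Cumulative: 98
Frame 10: SPARE. Sum of all frame-10 rolls (7+3+8) = 18. Cumulative: 116

Answer: 6 13 22 30 32 53 72 81 98 116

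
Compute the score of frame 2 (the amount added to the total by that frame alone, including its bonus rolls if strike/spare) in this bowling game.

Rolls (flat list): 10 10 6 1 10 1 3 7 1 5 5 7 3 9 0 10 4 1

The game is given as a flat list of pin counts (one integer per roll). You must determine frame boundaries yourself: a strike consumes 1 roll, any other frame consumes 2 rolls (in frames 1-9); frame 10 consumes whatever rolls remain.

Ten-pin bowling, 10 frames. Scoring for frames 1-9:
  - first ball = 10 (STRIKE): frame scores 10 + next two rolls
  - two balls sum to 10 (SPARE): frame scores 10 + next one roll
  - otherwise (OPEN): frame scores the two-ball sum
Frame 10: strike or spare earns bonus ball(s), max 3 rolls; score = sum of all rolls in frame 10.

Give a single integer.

Answer: 17

Derivation:
Frame 1: STRIKE. 10 + next two rolls (10+6) = 26. Cumulative: 26
Frame 2: STRIKE. 10 + next two rolls (6+1) = 17. Cumulative: 43
Frame 3: OPEN (6+1=7). Cumulative: 50
Frame 4: STRIKE. 10 + next two rolls (1+3) = 14. Cumulative: 64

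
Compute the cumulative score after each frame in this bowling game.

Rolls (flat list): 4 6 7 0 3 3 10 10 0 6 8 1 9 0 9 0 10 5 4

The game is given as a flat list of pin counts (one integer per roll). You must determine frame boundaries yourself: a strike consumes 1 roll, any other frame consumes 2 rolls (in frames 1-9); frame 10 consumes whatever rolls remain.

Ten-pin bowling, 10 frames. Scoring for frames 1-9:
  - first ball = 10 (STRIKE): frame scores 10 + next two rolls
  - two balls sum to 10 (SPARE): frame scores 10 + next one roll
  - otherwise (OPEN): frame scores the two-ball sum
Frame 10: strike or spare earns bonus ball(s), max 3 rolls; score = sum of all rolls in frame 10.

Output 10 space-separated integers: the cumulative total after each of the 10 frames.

Frame 1: SPARE (4+6=10). 10 + next roll (7) = 17. Cumulative: 17
Frame 2: OPEN (7+0=7). Cumulative: 24
Frame 3: OPEN (3+3=6). Cumulative: 30
Frame 4: STRIKE. 10 + next two rolls (10+0) = 20. Cumulative: 50
Frame 5: STRIKE. 10 + next two rolls (0+6) = 16. Cumulative: 66
Frame 6: OPEN (0+6=6). Cumulative: 72
Frame 7: OPEN (8+1=9). Cumulative: 81
Frame 8: OPEN (9+0=9). Cumulative: 90
Frame 9: OPEN (9+0=9). Cumulative: 99
Frame 10: STRIKE. Sum of all frame-10 rolls (10+5+4) = 19. Cumulative: 118

Answer: 17 24 30 50 66 72 81 90 99 118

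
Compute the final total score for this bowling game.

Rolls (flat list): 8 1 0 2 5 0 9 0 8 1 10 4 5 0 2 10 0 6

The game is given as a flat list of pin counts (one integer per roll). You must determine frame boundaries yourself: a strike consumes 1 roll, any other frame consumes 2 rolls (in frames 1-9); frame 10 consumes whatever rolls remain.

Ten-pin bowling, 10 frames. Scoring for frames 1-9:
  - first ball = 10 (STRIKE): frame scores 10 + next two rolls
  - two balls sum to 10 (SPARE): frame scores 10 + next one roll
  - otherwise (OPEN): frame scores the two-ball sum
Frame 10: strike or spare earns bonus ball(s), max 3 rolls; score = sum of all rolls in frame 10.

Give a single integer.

Frame 1: OPEN (8+1=9). Cumulative: 9
Frame 2: OPEN (0+2=2). Cumulative: 11
Frame 3: OPEN (5+0=5). Cumulative: 16
Frame 4: OPEN (9+0=9). Cumulative: 25
Frame 5: OPEN (8+1=9). Cumulative: 34
Frame 6: STRIKE. 10 + next two rolls (4+5) = 19. Cumulative: 53
Frame 7: OPEN (4+5=9). Cumulative: 62
Frame 8: OPEN (0+2=2). Cumulative: 64
Frame 9: STRIKE. 10 + next two rolls (0+6) = 16. Cumulative: 80
Frame 10: OPEN. Sum of all frame-10 rolls (0+6) = 6. Cumulative: 86

Answer: 86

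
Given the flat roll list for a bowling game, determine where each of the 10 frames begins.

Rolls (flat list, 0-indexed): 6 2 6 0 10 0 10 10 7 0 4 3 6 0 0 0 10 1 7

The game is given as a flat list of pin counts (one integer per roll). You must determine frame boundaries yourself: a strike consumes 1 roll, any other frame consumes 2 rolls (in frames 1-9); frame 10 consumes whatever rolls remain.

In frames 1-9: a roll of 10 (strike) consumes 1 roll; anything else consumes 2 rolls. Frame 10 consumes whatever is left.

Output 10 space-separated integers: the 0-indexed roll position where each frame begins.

Answer: 0 2 4 5 7 8 10 12 14 16

Derivation:
Frame 1 starts at roll index 0: rolls=6,2 (sum=8), consumes 2 rolls
Frame 2 starts at roll index 2: rolls=6,0 (sum=6), consumes 2 rolls
Frame 3 starts at roll index 4: roll=10 (strike), consumes 1 roll
Frame 4 starts at roll index 5: rolls=0,10 (sum=10), consumes 2 rolls
Frame 5 starts at roll index 7: roll=10 (strike), consumes 1 roll
Frame 6 starts at roll index 8: rolls=7,0 (sum=7), consumes 2 rolls
Frame 7 starts at roll index 10: rolls=4,3 (sum=7), consumes 2 rolls
Frame 8 starts at roll index 12: rolls=6,0 (sum=6), consumes 2 rolls
Frame 9 starts at roll index 14: rolls=0,0 (sum=0), consumes 2 rolls
Frame 10 starts at roll index 16: 3 remaining rolls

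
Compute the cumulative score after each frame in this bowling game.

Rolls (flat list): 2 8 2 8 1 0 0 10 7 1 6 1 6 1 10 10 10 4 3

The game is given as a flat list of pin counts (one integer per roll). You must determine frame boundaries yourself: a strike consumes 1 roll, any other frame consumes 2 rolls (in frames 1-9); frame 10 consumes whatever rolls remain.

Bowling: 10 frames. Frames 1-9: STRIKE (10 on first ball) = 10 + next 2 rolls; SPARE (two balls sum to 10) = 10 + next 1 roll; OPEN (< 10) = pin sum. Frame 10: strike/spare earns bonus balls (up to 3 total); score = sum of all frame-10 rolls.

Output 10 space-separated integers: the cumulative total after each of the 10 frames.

Answer: 12 23 24 41 49 56 63 93 117 134

Derivation:
Frame 1: SPARE (2+8=10). 10 + next roll (2) = 12. Cumulative: 12
Frame 2: SPARE (2+8=10). 10 + next roll (1) = 11. Cumulative: 23
Frame 3: OPEN (1+0=1). Cumulative: 24
Frame 4: SPARE (0+10=10). 10 + next roll (7) = 17. Cumulative: 41
Frame 5: OPEN (7+1=8). Cumulative: 49
Frame 6: OPEN (6+1=7). Cumulative: 56
Frame 7: OPEN (6+1=7). Cumulative: 63
Frame 8: STRIKE. 10 + next two rolls (10+10) = 30. Cumulative: 93
Frame 9: STRIKE. 10 + next two rolls (10+4) = 24. Cumulative: 117
Frame 10: STRIKE. Sum of all frame-10 rolls (10+4+3) = 17. Cumulative: 134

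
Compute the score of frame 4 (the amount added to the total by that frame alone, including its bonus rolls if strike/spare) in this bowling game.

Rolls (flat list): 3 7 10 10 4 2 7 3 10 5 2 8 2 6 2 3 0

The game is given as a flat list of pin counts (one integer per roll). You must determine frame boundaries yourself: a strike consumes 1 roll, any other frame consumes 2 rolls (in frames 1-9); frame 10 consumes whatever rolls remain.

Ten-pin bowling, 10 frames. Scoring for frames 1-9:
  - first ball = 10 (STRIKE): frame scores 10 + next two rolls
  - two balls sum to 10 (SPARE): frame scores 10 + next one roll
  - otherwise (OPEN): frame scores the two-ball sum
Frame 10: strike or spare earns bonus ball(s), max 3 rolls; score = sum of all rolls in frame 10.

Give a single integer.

Frame 1: SPARE (3+7=10). 10 + next roll (10) = 20. Cumulative: 20
Frame 2: STRIKE. 10 + next two rolls (10+4) = 24. Cumulative: 44
Frame 3: STRIKE. 10 + next two rolls (4+2) = 16. Cumulative: 60
Frame 4: OPEN (4+2=6). Cumulative: 66
Frame 5: SPARE (7+3=10). 10 + next roll (10) = 20. Cumulative: 86
Frame 6: STRIKE. 10 + next two rolls (5+2) = 17. Cumulative: 103

Answer: 6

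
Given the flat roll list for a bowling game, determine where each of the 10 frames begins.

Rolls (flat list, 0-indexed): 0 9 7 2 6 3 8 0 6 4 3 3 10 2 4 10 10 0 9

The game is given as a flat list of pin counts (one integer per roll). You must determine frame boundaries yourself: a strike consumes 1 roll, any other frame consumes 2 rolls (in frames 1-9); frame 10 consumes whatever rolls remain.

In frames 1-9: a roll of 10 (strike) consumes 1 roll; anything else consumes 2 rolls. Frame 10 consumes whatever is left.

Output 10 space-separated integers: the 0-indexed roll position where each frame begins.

Answer: 0 2 4 6 8 10 12 13 15 16

Derivation:
Frame 1 starts at roll index 0: rolls=0,9 (sum=9), consumes 2 rolls
Frame 2 starts at roll index 2: rolls=7,2 (sum=9), consumes 2 rolls
Frame 3 starts at roll index 4: rolls=6,3 (sum=9), consumes 2 rolls
Frame 4 starts at roll index 6: rolls=8,0 (sum=8), consumes 2 rolls
Frame 5 starts at roll index 8: rolls=6,4 (sum=10), consumes 2 rolls
Frame 6 starts at roll index 10: rolls=3,3 (sum=6), consumes 2 rolls
Frame 7 starts at roll index 12: roll=10 (strike), consumes 1 roll
Frame 8 starts at roll index 13: rolls=2,4 (sum=6), consumes 2 rolls
Frame 9 starts at roll index 15: roll=10 (strike), consumes 1 roll
Frame 10 starts at roll index 16: 3 remaining rolls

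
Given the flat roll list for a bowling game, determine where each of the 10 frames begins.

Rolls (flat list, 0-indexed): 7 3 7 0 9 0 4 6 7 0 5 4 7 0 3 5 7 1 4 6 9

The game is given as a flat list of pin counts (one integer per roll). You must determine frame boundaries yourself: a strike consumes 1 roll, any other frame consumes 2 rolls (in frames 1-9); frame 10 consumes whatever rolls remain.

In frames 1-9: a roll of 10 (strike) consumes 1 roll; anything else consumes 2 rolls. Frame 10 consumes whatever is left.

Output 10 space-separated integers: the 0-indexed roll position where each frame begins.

Frame 1 starts at roll index 0: rolls=7,3 (sum=10), consumes 2 rolls
Frame 2 starts at roll index 2: rolls=7,0 (sum=7), consumes 2 rolls
Frame 3 starts at roll index 4: rolls=9,0 (sum=9), consumes 2 rolls
Frame 4 starts at roll index 6: rolls=4,6 (sum=10), consumes 2 rolls
Frame 5 starts at roll index 8: rolls=7,0 (sum=7), consumes 2 rolls
Frame 6 starts at roll index 10: rolls=5,4 (sum=9), consumes 2 rolls
Frame 7 starts at roll index 12: rolls=7,0 (sum=7), consumes 2 rolls
Frame 8 starts at roll index 14: rolls=3,5 (sum=8), consumes 2 rolls
Frame 9 starts at roll index 16: rolls=7,1 (sum=8), consumes 2 rolls
Frame 10 starts at roll index 18: 3 remaining rolls

Answer: 0 2 4 6 8 10 12 14 16 18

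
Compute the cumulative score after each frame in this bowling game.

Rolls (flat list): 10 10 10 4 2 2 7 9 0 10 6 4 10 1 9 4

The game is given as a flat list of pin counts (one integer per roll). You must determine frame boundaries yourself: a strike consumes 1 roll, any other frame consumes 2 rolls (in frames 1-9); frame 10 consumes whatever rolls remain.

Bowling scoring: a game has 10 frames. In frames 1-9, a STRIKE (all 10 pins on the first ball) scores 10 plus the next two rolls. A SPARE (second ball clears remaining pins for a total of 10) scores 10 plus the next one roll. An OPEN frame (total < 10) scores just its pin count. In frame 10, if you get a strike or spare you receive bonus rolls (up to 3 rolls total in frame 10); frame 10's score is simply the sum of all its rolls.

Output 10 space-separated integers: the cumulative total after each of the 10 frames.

Answer: 30 54 70 76 85 94 114 134 154 168

Derivation:
Frame 1: STRIKE. 10 + next two rolls (10+10) = 30. Cumulative: 30
Frame 2: STRIKE. 10 + next two rolls (10+4) = 24. Cumulative: 54
Frame 3: STRIKE. 10 + next two rolls (4+2) = 16. Cumulative: 70
Frame 4: OPEN (4+2=6). Cumulative: 76
Frame 5: OPEN (2+7=9). Cumulative: 85
Frame 6: OPEN (9+0=9). Cumulative: 94
Frame 7: STRIKE. 10 + next two rolls (6+4) = 20. Cumulative: 114
Frame 8: SPARE (6+4=10). 10 + next roll (10) = 20. Cumulative: 134
Frame 9: STRIKE. 10 + next two rolls (1+9) = 20. Cumulative: 154
Frame 10: SPARE. Sum of all frame-10 rolls (1+9+4) = 14. Cumulative: 168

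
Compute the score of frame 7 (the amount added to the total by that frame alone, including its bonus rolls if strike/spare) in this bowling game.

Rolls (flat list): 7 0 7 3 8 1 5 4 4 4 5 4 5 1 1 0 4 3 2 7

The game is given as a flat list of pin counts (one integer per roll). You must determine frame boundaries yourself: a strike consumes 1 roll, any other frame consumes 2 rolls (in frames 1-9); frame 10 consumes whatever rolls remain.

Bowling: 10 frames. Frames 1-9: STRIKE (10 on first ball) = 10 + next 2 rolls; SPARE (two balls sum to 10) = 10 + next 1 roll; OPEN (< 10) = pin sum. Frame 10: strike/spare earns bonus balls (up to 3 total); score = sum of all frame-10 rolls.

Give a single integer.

Frame 1: OPEN (7+0=7). Cumulative: 7
Frame 2: SPARE (7+3=10). 10 + next roll (8) = 18. Cumulative: 25
Frame 3: OPEN (8+1=9). Cumulative: 34
Frame 4: OPEN (5+4=9). Cumulative: 43
Frame 5: OPEN (4+4=8). Cumulative: 51
Frame 6: OPEN (5+4=9). Cumulative: 60
Frame 7: OPEN (5+1=6). Cumulative: 66
Frame 8: OPEN (1+0=1). Cumulative: 67
Frame 9: OPEN (4+3=7). Cumulative: 74

Answer: 6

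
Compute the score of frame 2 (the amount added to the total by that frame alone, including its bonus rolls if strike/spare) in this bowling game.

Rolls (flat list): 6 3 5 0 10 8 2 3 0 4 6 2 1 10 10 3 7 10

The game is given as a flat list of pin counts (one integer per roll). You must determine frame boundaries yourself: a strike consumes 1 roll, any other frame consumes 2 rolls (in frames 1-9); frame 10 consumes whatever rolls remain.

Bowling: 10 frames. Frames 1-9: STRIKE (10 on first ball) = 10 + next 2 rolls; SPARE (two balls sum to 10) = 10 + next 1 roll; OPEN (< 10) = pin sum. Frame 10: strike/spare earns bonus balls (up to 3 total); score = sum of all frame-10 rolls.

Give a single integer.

Answer: 5

Derivation:
Frame 1: OPEN (6+3=9). Cumulative: 9
Frame 2: OPEN (5+0=5). Cumulative: 14
Frame 3: STRIKE. 10 + next two rolls (8+2) = 20. Cumulative: 34
Frame 4: SPARE (8+2=10). 10 + next roll (3) = 13. Cumulative: 47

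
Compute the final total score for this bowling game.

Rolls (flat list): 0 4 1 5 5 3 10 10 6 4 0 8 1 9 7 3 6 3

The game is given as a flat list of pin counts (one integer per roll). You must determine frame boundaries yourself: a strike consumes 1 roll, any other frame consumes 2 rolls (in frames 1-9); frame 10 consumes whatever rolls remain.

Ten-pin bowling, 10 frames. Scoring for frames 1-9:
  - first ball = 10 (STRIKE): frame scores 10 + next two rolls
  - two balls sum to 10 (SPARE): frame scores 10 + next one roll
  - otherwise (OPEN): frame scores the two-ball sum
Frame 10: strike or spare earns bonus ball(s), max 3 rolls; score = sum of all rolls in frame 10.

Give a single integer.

Answer: 124

Derivation:
Frame 1: OPEN (0+4=4). Cumulative: 4
Frame 2: OPEN (1+5=6). Cumulative: 10
Frame 3: OPEN (5+3=8). Cumulative: 18
Frame 4: STRIKE. 10 + next two rolls (10+6) = 26. Cumulative: 44
Frame 5: STRIKE. 10 + next two rolls (6+4) = 20. Cumulative: 64
Frame 6: SPARE (6+4=10). 10 + next roll (0) = 10. Cumulative: 74
Frame 7: OPEN (0+8=8). Cumulative: 82
Frame 8: SPARE (1+9=10). 10 + next roll (7) = 17. Cumulative: 99
Frame 9: SPARE (7+3=10). 10 + next roll (6) = 16. Cumulative: 115
Frame 10: OPEN. Sum of all frame-10 rolls (6+3) = 9. Cumulative: 124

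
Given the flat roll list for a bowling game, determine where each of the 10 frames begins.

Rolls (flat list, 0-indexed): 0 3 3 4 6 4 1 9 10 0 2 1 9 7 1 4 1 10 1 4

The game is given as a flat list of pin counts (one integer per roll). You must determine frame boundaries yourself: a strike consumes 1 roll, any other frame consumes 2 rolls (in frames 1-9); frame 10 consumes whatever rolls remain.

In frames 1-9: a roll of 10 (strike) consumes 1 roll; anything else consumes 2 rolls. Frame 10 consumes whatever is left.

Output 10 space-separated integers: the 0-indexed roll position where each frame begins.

Answer: 0 2 4 6 8 9 11 13 15 17

Derivation:
Frame 1 starts at roll index 0: rolls=0,3 (sum=3), consumes 2 rolls
Frame 2 starts at roll index 2: rolls=3,4 (sum=7), consumes 2 rolls
Frame 3 starts at roll index 4: rolls=6,4 (sum=10), consumes 2 rolls
Frame 4 starts at roll index 6: rolls=1,9 (sum=10), consumes 2 rolls
Frame 5 starts at roll index 8: roll=10 (strike), consumes 1 roll
Frame 6 starts at roll index 9: rolls=0,2 (sum=2), consumes 2 rolls
Frame 7 starts at roll index 11: rolls=1,9 (sum=10), consumes 2 rolls
Frame 8 starts at roll index 13: rolls=7,1 (sum=8), consumes 2 rolls
Frame 9 starts at roll index 15: rolls=4,1 (sum=5), consumes 2 rolls
Frame 10 starts at roll index 17: 3 remaining rolls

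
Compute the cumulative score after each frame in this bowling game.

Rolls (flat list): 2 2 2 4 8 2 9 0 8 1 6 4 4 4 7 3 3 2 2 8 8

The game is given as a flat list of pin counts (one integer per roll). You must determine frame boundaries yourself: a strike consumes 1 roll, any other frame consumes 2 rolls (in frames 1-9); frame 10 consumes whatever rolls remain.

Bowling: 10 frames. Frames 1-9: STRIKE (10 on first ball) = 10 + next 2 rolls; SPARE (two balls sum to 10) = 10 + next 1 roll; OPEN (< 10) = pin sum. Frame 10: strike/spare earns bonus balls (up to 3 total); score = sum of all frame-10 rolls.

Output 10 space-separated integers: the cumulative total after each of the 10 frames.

Frame 1: OPEN (2+2=4). Cumulative: 4
Frame 2: OPEN (2+4=6). Cumulative: 10
Frame 3: SPARE (8+2=10). 10 + next roll (9) = 19. Cumulative: 29
Frame 4: OPEN (9+0=9). Cumulative: 38
Frame 5: OPEN (8+1=9). Cumulative: 47
Frame 6: SPARE (6+4=10). 10 + next roll (4) = 14. Cumulative: 61
Frame 7: OPEN (4+4=8). Cumulative: 69
Frame 8: SPARE (7+3=10). 10 + next roll (3) = 13. Cumulative: 82
Frame 9: OPEN (3+2=5). Cumulative: 87
Frame 10: SPARE. Sum of all frame-10 rolls (2+8+8) = 18. Cumulative: 105

Answer: 4 10 29 38 47 61 69 82 87 105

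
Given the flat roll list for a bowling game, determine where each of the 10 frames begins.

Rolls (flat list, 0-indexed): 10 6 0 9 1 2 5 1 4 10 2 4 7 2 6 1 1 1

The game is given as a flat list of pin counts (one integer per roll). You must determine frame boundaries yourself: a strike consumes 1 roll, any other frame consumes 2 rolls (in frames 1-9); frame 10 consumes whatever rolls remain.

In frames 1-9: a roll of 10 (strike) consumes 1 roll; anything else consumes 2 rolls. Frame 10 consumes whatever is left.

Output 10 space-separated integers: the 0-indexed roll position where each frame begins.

Answer: 0 1 3 5 7 9 10 12 14 16

Derivation:
Frame 1 starts at roll index 0: roll=10 (strike), consumes 1 roll
Frame 2 starts at roll index 1: rolls=6,0 (sum=6), consumes 2 rolls
Frame 3 starts at roll index 3: rolls=9,1 (sum=10), consumes 2 rolls
Frame 4 starts at roll index 5: rolls=2,5 (sum=7), consumes 2 rolls
Frame 5 starts at roll index 7: rolls=1,4 (sum=5), consumes 2 rolls
Frame 6 starts at roll index 9: roll=10 (strike), consumes 1 roll
Frame 7 starts at roll index 10: rolls=2,4 (sum=6), consumes 2 rolls
Frame 8 starts at roll index 12: rolls=7,2 (sum=9), consumes 2 rolls
Frame 9 starts at roll index 14: rolls=6,1 (sum=7), consumes 2 rolls
Frame 10 starts at roll index 16: 2 remaining rolls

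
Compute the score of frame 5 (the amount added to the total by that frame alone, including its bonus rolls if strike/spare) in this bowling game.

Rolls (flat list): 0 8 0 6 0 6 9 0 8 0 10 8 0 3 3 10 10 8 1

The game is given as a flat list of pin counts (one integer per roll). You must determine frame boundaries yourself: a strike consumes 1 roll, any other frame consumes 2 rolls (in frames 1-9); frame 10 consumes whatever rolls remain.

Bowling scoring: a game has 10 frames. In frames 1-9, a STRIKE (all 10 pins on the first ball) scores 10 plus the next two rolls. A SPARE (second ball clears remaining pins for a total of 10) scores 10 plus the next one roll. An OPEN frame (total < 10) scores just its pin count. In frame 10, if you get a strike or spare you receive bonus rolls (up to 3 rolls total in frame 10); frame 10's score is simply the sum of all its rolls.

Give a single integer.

Answer: 8

Derivation:
Frame 1: OPEN (0+8=8). Cumulative: 8
Frame 2: OPEN (0+6=6). Cumulative: 14
Frame 3: OPEN (0+6=6). Cumulative: 20
Frame 4: OPEN (9+0=9). Cumulative: 29
Frame 5: OPEN (8+0=8). Cumulative: 37
Frame 6: STRIKE. 10 + next two rolls (8+0) = 18. Cumulative: 55
Frame 7: OPEN (8+0=8). Cumulative: 63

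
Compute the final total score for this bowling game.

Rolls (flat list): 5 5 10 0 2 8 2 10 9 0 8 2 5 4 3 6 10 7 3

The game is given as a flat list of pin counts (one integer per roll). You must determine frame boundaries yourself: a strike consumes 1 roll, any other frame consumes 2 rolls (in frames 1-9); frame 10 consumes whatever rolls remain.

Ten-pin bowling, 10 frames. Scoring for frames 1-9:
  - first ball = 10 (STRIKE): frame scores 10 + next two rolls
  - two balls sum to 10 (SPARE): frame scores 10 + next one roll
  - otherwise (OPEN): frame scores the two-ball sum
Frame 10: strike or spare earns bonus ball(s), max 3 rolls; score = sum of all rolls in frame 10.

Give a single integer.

Frame 1: SPARE (5+5=10). 10 + next roll (10) = 20. Cumulative: 20
Frame 2: STRIKE. 10 + next two rolls (0+2) = 12. Cumulative: 32
Frame 3: OPEN (0+2=2). Cumulative: 34
Frame 4: SPARE (8+2=10). 10 + next roll (10) = 20. Cumulative: 54
Frame 5: STRIKE. 10 + next two rolls (9+0) = 19. Cumulative: 73
Frame 6: OPEN (9+0=9). Cumulative: 82
Frame 7: SPARE (8+2=10). 10 + next roll (5) = 15. Cumulative: 97
Frame 8: OPEN (5+4=9). Cumulative: 106
Frame 9: OPEN (3+6=9). Cumulative: 115
Frame 10: STRIKE. Sum of all frame-10 rolls (10+7+3) = 20. Cumulative: 135

Answer: 135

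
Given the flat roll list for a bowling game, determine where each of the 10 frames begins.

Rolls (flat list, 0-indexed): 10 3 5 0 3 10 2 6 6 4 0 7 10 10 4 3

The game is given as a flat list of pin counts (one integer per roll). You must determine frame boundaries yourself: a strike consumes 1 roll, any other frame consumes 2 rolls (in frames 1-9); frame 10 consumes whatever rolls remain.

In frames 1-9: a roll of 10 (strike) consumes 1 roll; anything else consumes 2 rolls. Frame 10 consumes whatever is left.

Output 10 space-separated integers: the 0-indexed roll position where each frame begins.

Answer: 0 1 3 5 6 8 10 12 13 14

Derivation:
Frame 1 starts at roll index 0: roll=10 (strike), consumes 1 roll
Frame 2 starts at roll index 1: rolls=3,5 (sum=8), consumes 2 rolls
Frame 3 starts at roll index 3: rolls=0,3 (sum=3), consumes 2 rolls
Frame 4 starts at roll index 5: roll=10 (strike), consumes 1 roll
Frame 5 starts at roll index 6: rolls=2,6 (sum=8), consumes 2 rolls
Frame 6 starts at roll index 8: rolls=6,4 (sum=10), consumes 2 rolls
Frame 7 starts at roll index 10: rolls=0,7 (sum=7), consumes 2 rolls
Frame 8 starts at roll index 12: roll=10 (strike), consumes 1 roll
Frame 9 starts at roll index 13: roll=10 (strike), consumes 1 roll
Frame 10 starts at roll index 14: 2 remaining rolls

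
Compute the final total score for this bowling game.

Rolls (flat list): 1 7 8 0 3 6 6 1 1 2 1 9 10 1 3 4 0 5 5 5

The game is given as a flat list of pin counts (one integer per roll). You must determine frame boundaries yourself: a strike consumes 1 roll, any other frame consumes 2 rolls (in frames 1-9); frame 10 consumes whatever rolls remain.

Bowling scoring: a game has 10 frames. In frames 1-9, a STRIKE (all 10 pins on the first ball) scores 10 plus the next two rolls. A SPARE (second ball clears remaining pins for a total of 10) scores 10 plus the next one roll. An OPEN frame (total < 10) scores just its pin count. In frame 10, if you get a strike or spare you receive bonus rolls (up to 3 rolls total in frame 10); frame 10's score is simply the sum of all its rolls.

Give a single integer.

Frame 1: OPEN (1+7=8). Cumulative: 8
Frame 2: OPEN (8+0=8). Cumulative: 16
Frame 3: OPEN (3+6=9). Cumulative: 25
Frame 4: OPEN (6+1=7). Cumulative: 32
Frame 5: OPEN (1+2=3). Cumulative: 35
Frame 6: SPARE (1+9=10). 10 + next roll (10) = 20. Cumulative: 55
Frame 7: STRIKE. 10 + next two rolls (1+3) = 14. Cumulative: 69
Frame 8: OPEN (1+3=4). Cumulative: 73
Frame 9: OPEN (4+0=4). Cumulative: 77
Frame 10: SPARE. Sum of all frame-10 rolls (5+5+5) = 15. Cumulative: 92

Answer: 92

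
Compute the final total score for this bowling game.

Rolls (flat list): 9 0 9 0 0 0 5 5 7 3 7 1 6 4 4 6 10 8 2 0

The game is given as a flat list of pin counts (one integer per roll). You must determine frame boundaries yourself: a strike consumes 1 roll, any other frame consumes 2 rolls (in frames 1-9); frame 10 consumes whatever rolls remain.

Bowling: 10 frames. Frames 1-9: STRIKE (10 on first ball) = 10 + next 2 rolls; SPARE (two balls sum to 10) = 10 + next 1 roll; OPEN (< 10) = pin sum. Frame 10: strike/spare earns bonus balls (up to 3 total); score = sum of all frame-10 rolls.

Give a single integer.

Answer: 124

Derivation:
Frame 1: OPEN (9+0=9). Cumulative: 9
Frame 2: OPEN (9+0=9). Cumulative: 18
Frame 3: OPEN (0+0=0). Cumulative: 18
Frame 4: SPARE (5+5=10). 10 + next roll (7) = 17. Cumulative: 35
Frame 5: SPARE (7+3=10). 10 + next roll (7) = 17. Cumulative: 52
Frame 6: OPEN (7+1=8). Cumulative: 60
Frame 7: SPARE (6+4=10). 10 + next roll (4) = 14. Cumulative: 74
Frame 8: SPARE (4+6=10). 10 + next roll (10) = 20. Cumulative: 94
Frame 9: STRIKE. 10 + next two rolls (8+2) = 20. Cumulative: 114
Frame 10: SPARE. Sum of all frame-10 rolls (8+2+0) = 10. Cumulative: 124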